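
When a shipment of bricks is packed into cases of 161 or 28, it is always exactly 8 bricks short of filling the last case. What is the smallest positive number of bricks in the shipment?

636

Being 8 short of a full case of size k means N ≡ −8 (mod k), i.e. N + 8 is a multiple of each size.
161 = 7 × 23
28 = 2^2 × 7
LCM(161, 28) = 2^2 × 7 × 23 = 644.
Smallest positive N is 644 − 8 = 636.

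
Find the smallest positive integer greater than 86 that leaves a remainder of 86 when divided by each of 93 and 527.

N − 86 must be a common multiple of 93 and 527.
93 = 3 × 31
527 = 17 × 31
LCM(93, 527) = 3 × 17 × 31 = 1581.
Smallest N > 86 is LCM + 86 = 1581 + 86 = 1667.

1667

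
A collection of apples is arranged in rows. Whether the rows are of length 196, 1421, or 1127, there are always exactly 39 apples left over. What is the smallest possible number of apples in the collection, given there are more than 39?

130771

N − 39 must be a common multiple of 196, 1421, and 1127.
196 = 2^2 × 7^2
1421 = 7^2 × 29
1127 = 7^2 × 23
LCM(196, 1421, 1127) = 2^2 × 7^2 × 23 × 29 = 130732.
Smallest N > 39 is LCM + 39 = 130732 + 39 = 130771.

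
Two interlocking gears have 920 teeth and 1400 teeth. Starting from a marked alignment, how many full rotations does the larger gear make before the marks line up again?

23 rotations

The first common completion time is the LCM of the periods.
920 = 2^3 × 5 × 23
1400 = 2^3 × 5^2 × 7
LCM(920, 1400) = 2^3 × 5^2 × 7 × 23 = 32200.
Rotations for period 1400: 32200 / 1400 = 23.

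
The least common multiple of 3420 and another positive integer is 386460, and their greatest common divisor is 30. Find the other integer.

gcd × lcm = product of the two integers, so the other integer is (30 × 386460) / 3420 = 3390.

3390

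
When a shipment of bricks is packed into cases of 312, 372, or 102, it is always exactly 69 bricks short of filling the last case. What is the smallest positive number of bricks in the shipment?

164355

Being 69 short of a full case of size k means N ≡ −69 (mod k), i.e. N + 69 is a multiple of each size.
312 = 2^3 × 3 × 13
372 = 2^2 × 3 × 31
102 = 2 × 3 × 17
LCM(312, 372, 102) = 2^3 × 3 × 13 × 17 × 31 = 164424.
Smallest positive N is 164424 − 69 = 164355.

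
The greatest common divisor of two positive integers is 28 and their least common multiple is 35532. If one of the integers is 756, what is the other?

1316

For two integers, gcd × lcm = product, so the other is (28 × 35532) / 756 = 994896 / 756 = 1316.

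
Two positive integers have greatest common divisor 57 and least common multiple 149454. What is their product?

For any two positive integers, gcd × lcm = product = 57 × 149454 = 8518878.

8518878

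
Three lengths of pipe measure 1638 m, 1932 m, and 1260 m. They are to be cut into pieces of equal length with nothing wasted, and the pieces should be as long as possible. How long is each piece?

Each piece length must divide every original length, so the longest possible is gcd(1638, 1932, 1260).
1638 = 2 × 3^2 × 7 × 13
1932 = 2^2 × 3 × 7 × 23
1260 = 2^2 × 3^2 × 5 × 7
gcd(1638, 1932, 1260) = 2 × 3 × 7 = 42.

42 m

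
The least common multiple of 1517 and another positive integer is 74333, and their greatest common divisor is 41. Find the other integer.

gcd × lcm = product of the two integers, so the other integer is (41 × 74333) / 1517 = 2009.

2009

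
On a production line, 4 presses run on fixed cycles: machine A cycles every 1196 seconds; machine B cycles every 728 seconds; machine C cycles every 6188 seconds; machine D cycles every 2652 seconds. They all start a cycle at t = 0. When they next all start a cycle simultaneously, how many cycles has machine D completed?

322 cycles

The first common completion time is the LCM of the periods.
1196 = 2^2 × 13 × 23
728 = 2^3 × 7 × 13
6188 = 2^2 × 7 × 13 × 17
2652 = 2^2 × 3 × 13 × 17
LCM(1196, 728, 6188, 2652) = 2^3 × 3 × 7 × 13 × 17 × 23 = 853944.
Cycles for period 2652: 853944 / 2652 = 322.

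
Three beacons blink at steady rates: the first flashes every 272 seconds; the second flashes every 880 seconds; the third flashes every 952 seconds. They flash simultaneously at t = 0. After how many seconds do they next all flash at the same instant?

104720 seconds

The first simultaneous occurrence is after LCM of the individual periods.
272 = 2^4 × 17
880 = 2^4 × 5 × 11
952 = 2^3 × 7 × 17
LCM(272, 880, 952) = 2^4 × 5 × 7 × 11 × 17 = 104720.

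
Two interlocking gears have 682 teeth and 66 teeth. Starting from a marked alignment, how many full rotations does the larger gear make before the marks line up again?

All finish a whole number of cycles simultaneously at t = LCM of the periods.
682 = 2 × 11 × 31
66 = 2 × 3 × 11
LCM(682, 66) = 2 × 3 × 11 × 31 = 2046.
Rotations for period 682: 2046 / 682 = 3.

3 rotations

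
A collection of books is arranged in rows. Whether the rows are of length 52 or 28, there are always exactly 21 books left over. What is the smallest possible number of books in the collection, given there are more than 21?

385

N − 21 must be a common multiple of 52 and 28.
52 = 2^2 × 13
28 = 2^2 × 7
LCM(52, 28) = 2^2 × 7 × 13 = 364.
Smallest N > 21 is LCM + 21 = 364 + 21 = 385.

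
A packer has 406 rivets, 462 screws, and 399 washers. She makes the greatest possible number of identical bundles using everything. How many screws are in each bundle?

Number of bundles = gcd(406, 462, 399).
406 = 2 × 7 × 29
462 = 2 × 3 × 7 × 11
399 = 3 × 7 × 19
gcd(406, 462, 399) = 7.
screws per bundle = 462 / 7 = 66.

66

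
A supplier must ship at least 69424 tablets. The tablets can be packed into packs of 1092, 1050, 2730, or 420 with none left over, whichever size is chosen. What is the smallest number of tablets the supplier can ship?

The number of tablets must be a common multiple of 1092, 1050, 2730, and 420, so a multiple of their LCM.
1092 = 2^2 × 3 × 7 × 13
1050 = 2 × 3 × 5^2 × 7
2730 = 2 × 3 × 5 × 7 × 13
420 = 2^2 × 3 × 5 × 7
LCM(1092, 1050, 2730, 420) = 2^2 × 3 × 5^2 × 7 × 13 = 27300.
Smallest multiple of 27300 that is ≥ 69424: ⌈69424/27300⌉ × 27300 = 3 × 27300 = 81900.

81900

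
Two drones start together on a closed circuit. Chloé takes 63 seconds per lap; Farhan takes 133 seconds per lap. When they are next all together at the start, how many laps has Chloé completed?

19 laps

All finish a whole number of cycles simultaneously at t = LCM of the periods.
63 = 3^2 × 7
133 = 7 × 19
LCM(63, 133) = 3^2 × 7 × 19 = 1197.
Laps for period 63: 1197 / 63 = 19.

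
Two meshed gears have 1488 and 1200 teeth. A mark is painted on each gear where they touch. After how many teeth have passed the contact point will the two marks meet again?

We need the least common multiple of the intervals.
1488 = 2^4 × 3 × 31
1200 = 2^4 × 3 × 5^2
LCM(1488, 1200) = 2^4 × 3 × 5^2 × 31 = 37200.

37200 teeth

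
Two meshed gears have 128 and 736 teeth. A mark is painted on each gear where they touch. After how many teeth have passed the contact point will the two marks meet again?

They coincide at every common multiple of the periods; the first is the LCM.
128 = 2^7
736 = 2^5 × 23
LCM(128, 736) = 2^7 × 23 = 2944.

2944 teeth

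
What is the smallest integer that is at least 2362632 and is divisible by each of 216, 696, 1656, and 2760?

2881440

The integer must be a common multiple of 216, 696, 1656, and 2760, so a multiple of their LCM.
216 = 2^3 × 3^3
696 = 2^3 × 3 × 29
1656 = 2^3 × 3^2 × 23
2760 = 2^3 × 3 × 5 × 23
LCM(216, 696, 1656, 2760) = 2^3 × 3^3 × 5 × 23 × 29 = 720360.
Smallest multiple of 720360 that is ≥ 2362632: ⌈2362632/720360⌉ × 720360 = 4 × 720360 = 2881440.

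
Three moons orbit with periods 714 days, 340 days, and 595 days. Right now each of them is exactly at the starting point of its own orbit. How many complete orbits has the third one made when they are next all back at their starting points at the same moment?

They are all back at their starting positions together after one LCM of the periods.
714 = 2 × 3 × 7 × 17
340 = 2^2 × 5 × 17
595 = 5 × 7 × 17
LCM(714, 340, 595) = 2^2 × 3 × 5 × 7 × 17 = 7140.
Orbits for period 595: 7140 / 595 = 12.

12 orbits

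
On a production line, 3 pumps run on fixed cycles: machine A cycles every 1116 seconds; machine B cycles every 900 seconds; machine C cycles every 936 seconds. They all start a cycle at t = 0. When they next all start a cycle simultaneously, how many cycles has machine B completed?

806 cycles

All finish a whole number of cycles simultaneously at t = LCM of the periods.
1116 = 2^2 × 3^2 × 31
900 = 2^2 × 3^2 × 5^2
936 = 2^3 × 3^2 × 13
LCM(1116, 900, 936) = 2^3 × 3^2 × 5^2 × 13 × 31 = 725400.
Cycles for period 900: 725400 / 900 = 806.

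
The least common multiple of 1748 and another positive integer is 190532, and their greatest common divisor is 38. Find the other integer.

gcd × lcm = product of the two integers, so the other integer is (38 × 190532) / 1748 = 4142.

4142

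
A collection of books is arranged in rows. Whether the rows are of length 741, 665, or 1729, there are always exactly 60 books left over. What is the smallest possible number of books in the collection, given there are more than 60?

N − 60 must be a common multiple of 741, 665, and 1729.
741 = 3 × 13 × 19
665 = 5 × 7 × 19
1729 = 7 × 13 × 19
LCM(741, 665, 1729) = 3 × 5 × 7 × 13 × 19 = 25935.
Smallest N > 60 is LCM + 60 = 25935 + 60 = 25995.

25995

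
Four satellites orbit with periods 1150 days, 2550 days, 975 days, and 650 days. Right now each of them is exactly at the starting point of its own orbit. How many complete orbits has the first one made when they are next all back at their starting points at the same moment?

663 orbits

All finish a whole number of cycles simultaneously at t = LCM of the periods.
1150 = 2 × 5^2 × 23
2550 = 2 × 3 × 5^2 × 17
975 = 3 × 5^2 × 13
650 = 2 × 5^2 × 13
LCM(1150, 2550, 975, 650) = 2 × 3 × 5^2 × 13 × 17 × 23 = 762450.
Orbits for period 1150: 762450 / 1150 = 663.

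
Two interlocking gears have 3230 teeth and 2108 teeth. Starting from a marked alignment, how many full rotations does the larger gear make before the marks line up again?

They are all back at their starting positions together after one LCM of the periods.
3230 = 2 × 5 × 17 × 19
2108 = 2^2 × 17 × 31
LCM(3230, 2108) = 2^2 × 5 × 17 × 19 × 31 = 200260.
Rotations for period 3230: 200260 / 3230 = 62.

62 rotations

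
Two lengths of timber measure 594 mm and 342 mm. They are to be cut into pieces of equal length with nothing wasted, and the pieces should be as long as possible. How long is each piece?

18 mm

By the Euclidean algorithm:
594 = 1 × 342 + 252
342 = 1 × 252 + 90
252 = 2 × 90 + 72
90 = 1 × 72 + 18
72 = 4 × 18 + 0
gcd(594, 342) = 18.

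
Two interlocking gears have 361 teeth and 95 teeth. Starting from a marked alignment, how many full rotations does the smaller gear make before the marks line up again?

19 rotations

The first common completion time is the LCM of the periods.
361 = 19^2
95 = 5 × 19
LCM(361, 95) = 5 × 19^2 = 1805.
Rotations for period 95: 1805 / 95 = 19.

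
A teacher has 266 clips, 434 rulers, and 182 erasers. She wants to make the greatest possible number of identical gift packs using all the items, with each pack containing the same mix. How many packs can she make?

The pack count must divide each quantity, so the greatest is gcd(266, 434, 182).
266 = 2 × 7 × 19
434 = 2 × 7 × 31
182 = 2 × 7 × 13
gcd(266, 434, 182) = 2 × 7 = 14.

14 packs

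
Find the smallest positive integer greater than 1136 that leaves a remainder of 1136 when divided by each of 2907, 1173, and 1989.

N − 1136 must be a common multiple of 2907, 1173, and 1989.
2907 = 3^2 × 17 × 19
1173 = 3 × 17 × 23
1989 = 3^2 × 13 × 17
LCM(2907, 1173, 1989) = 3^2 × 13 × 17 × 19 × 23 = 869193.
Smallest N > 1136 is LCM + 1136 = 869193 + 1136 = 870329.

870329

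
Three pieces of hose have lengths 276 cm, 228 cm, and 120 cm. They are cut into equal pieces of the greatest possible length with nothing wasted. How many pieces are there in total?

52

Piece length = gcd(276, 228, 120).
276 = 2^2 × 3 × 23
228 = 2^2 × 3 × 19
120 = 2^3 × 3 × 5
gcd(276, 228, 120) = 2^2 × 3 = 12.
Total pieces = 276/12 + 228/12 + 120/12 = 23 + 19 + 10 = 52.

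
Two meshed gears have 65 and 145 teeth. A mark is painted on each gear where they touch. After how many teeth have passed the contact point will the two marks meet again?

1885 teeth

They coincide at every common multiple of the periods; the first is the LCM.
65 = 5 × 13
145 = 5 × 29
LCM(65, 145) = 5 × 13 × 29 = 1885.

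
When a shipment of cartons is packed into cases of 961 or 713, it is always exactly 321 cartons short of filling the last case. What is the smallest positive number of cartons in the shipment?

Being 321 short of a full case of size k means N ≡ −321 (mod k), i.e. N + 321 is a multiple of each size.
961 = 31^2
713 = 23 × 31
LCM(961, 713) = 23 × 31^2 = 22103.
Smallest positive N is 22103 − 321 = 21782.

21782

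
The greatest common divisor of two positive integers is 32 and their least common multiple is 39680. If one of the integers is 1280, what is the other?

For two integers, gcd × lcm = product, so the other is (32 × 39680) / 1280 = 1269760 / 1280 = 992.

992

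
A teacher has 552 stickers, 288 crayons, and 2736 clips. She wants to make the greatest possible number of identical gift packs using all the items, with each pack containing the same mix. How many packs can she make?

The pack count must divide each quantity, so the greatest is gcd(552, 288, 2736).
552 = 2^3 × 3 × 23
288 = 2^5 × 3^2
2736 = 2^4 × 3^2 × 19
gcd(552, 288, 2736) = 2^3 × 3 = 24.

24 packs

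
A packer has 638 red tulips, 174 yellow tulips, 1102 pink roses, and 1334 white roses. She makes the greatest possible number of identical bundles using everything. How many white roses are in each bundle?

23

Number of bundles = gcd(638, 174, 1102, 1334).
638 = 2 × 11 × 29
174 = 2 × 3 × 29
1102 = 2 × 19 × 29
1334 = 2 × 23 × 29
gcd(638, 174, 1102, 1334) = 2 × 29 = 58.
white roses per bundle = 1334 / 58 = 23.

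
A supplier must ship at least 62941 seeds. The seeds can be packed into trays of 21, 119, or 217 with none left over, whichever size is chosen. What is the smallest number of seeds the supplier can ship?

66402

The number of seeds must be a common multiple of 21, 119, and 217, so a multiple of their LCM.
21 = 3 × 7
119 = 7 × 17
217 = 7 × 31
LCM(21, 119, 217) = 3 × 7 × 17 × 31 = 11067.
Smallest multiple of 11067 that is ≥ 62941: ⌈62941/11067⌉ × 11067 = 6 × 11067 = 66402.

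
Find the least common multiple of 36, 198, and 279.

12276

36 = 2^2 × 3^2
198 = 2 × 3^2 × 11
279 = 3^2 × 31
LCM(36, 198, 279) = 2^2 × 3^2 × 11 × 31 = 12276.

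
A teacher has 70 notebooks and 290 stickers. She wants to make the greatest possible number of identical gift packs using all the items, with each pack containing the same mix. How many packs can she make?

10 packs

By the Euclidean algorithm:
290 = 4 × 70 + 10
70 = 7 × 10 + 0
gcd(70, 290) = 10.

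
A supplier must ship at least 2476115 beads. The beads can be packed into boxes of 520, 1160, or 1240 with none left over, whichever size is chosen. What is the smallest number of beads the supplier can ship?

The number of beads must be a common multiple of 520, 1160, and 1240, so a multiple of their LCM.
520 = 2^3 × 5 × 13
1160 = 2^3 × 5 × 29
1240 = 2^3 × 5 × 31
LCM(520, 1160, 1240) = 2^3 × 5 × 13 × 29 × 31 = 467480.
Smallest multiple of 467480 that is ≥ 2476115: ⌈2476115/467480⌉ × 467480 = 6 × 467480 = 2804880.

2804880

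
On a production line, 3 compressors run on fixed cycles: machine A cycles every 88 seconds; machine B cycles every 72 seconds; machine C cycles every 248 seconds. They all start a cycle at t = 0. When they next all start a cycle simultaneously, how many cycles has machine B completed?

341 cycles

All finish a whole number of cycles simultaneously at t = LCM of the periods.
88 = 2^3 × 11
72 = 2^3 × 3^2
248 = 2^3 × 31
LCM(88, 72, 248) = 2^3 × 3^2 × 11 × 31 = 24552.
Cycles for period 72: 24552 / 72 = 341.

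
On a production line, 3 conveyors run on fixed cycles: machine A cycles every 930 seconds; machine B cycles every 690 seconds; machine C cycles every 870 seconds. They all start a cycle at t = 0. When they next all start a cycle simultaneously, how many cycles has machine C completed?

713 cycles

The first common completion time is the LCM of the periods.
930 = 2 × 3 × 5 × 31
690 = 2 × 3 × 5 × 23
870 = 2 × 3 × 5 × 29
LCM(930, 690, 870) = 2 × 3 × 5 × 23 × 29 × 31 = 620310.
Cycles for period 870: 620310 / 870 = 713.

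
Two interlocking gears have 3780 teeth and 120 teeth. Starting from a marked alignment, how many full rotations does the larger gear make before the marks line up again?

2 rotations

They are all back at their starting positions together after one LCM of the periods.
3780 = 2^2 × 3^3 × 5 × 7
120 = 2^3 × 3 × 5
LCM(3780, 120) = 2^3 × 3^3 × 5 × 7 = 7560.
Rotations for period 3780: 7560 / 3780 = 2.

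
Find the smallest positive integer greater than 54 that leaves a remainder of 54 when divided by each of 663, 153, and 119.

N − 54 must be a common multiple of 663, 153, and 119.
663 = 3 × 13 × 17
153 = 3^2 × 17
119 = 7 × 17
LCM(663, 153, 119) = 3^2 × 7 × 13 × 17 = 13923.
Smallest N > 54 is LCM + 54 = 13923 + 54 = 13977.

13977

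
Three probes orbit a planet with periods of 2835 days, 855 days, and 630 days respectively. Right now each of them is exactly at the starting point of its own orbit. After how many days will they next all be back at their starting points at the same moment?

107730 days

They coincide at every common multiple of the periods; the first is the LCM.
2835 = 3^4 × 5 × 7
855 = 3^2 × 5 × 19
630 = 2 × 3^2 × 5 × 7
LCM(2835, 855, 630) = 2 × 3^4 × 5 × 7 × 19 = 107730.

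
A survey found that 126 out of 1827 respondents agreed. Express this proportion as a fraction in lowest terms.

126 = 2 × 3^2 × 7
1827 = 3^2 × 7 × 29
gcd(126, 1827) = 3^2 × 7 = 63.
Divide numerator and denominator by 63: 126/1827 = 2/29.

2/29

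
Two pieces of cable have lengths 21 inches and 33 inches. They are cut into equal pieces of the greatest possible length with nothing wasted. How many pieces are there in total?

18

Piece length = gcd(21, 33).
21 = 3 × 7
33 = 3 × 11
gcd(21, 33) = 3.
Total pieces = 21/3 + 33/3 = 7 + 11 = 18.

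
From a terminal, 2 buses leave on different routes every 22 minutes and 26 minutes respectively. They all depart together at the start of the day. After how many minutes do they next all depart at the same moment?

286 minutes

The first simultaneous occurrence is after LCM of the individual periods.
22 = 2 × 11
26 = 2 × 13
LCM(22, 26) = 2 × 11 × 13 = 286.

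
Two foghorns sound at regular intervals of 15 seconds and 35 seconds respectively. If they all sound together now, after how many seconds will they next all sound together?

They coincide at every common multiple of the periods; the first is the LCM.
15 = 3 × 5
35 = 5 × 7
LCM(15, 35) = 3 × 5 × 7 = 105.

105 seconds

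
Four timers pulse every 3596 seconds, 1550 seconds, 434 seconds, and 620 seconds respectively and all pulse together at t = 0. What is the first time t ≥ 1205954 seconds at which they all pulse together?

Joint pulses occur at multiples of LCM(3596, 1550, 434, 620).
3596 = 2^2 × 29 × 31
1550 = 2 × 5^2 × 31
434 = 2 × 7 × 31
620 = 2^2 × 5 × 31
LCM(3596, 1550, 434, 620) = 2^2 × 5^2 × 7 × 29 × 31 = 629300.
Smallest multiple of 629300 that is ≥ 1205954: ⌈1205954/629300⌉ × 629300 = 2 × 629300 = 1258600.

1258600 seconds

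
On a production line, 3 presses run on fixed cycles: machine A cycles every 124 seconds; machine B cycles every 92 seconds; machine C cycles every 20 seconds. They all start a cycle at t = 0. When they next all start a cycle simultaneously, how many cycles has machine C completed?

713 cycles

They are all back at their starting positions together after one LCM of the periods.
124 = 2^2 × 31
92 = 2^2 × 23
20 = 2^2 × 5
LCM(124, 92, 20) = 2^2 × 5 × 23 × 31 = 14260.
Cycles for period 20: 14260 / 20 = 713.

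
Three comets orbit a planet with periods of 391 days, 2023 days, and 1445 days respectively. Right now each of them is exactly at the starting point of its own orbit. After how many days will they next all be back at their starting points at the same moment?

We need the least common multiple of the intervals.
391 = 17 × 23
2023 = 7 × 17^2
1445 = 5 × 17^2
LCM(391, 2023, 1445) = 5 × 7 × 17^2 × 23 = 232645.

232645 days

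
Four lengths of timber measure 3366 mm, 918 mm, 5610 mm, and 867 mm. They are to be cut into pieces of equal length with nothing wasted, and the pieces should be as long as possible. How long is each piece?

The greatest length dividing all of 3366, 918, 5610, and 867 is their gcd.
3366 = 2 × 3^2 × 11 × 17
918 = 2 × 3^3 × 17
5610 = 2 × 3 × 5 × 11 × 17
867 = 3 × 17^2
gcd(3366, 918, 5610, 867) = 3 × 17 = 51.

51 mm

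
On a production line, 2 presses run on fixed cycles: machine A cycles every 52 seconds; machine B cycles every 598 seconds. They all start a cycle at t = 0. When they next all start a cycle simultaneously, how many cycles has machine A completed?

All finish a whole number of cycles simultaneously at t = LCM of the periods.
52 = 2^2 × 13
598 = 2 × 13 × 23
LCM(52, 598) = 2^2 × 13 × 23 = 1196.
Cycles for period 52: 1196 / 52 = 23.

23 cycles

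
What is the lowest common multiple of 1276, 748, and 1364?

1276 = 2^2 × 11 × 29
748 = 2^2 × 11 × 17
1364 = 2^2 × 11 × 31
LCM(1276, 748, 1364) = 2^2 × 11 × 17 × 29 × 31 = 672452.

672452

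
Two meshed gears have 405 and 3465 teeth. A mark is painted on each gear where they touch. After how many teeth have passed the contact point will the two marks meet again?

31185 teeth

They coincide at every common multiple of the periods; the first is the LCM.
405 = 3^4 × 5
3465 = 3^2 × 5 × 7 × 11
LCM(405, 3465) = 3^4 × 5 × 7 × 11 = 31185.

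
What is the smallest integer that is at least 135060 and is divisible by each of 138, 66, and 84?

148764

The integer must be a common multiple of 138, 66, and 84, so a multiple of their LCM.
138 = 2 × 3 × 23
66 = 2 × 3 × 11
84 = 2^2 × 3 × 7
LCM(138, 66, 84) = 2^2 × 3 × 7 × 11 × 23 = 21252.
Smallest multiple of 21252 that is ≥ 135060: ⌈135060/21252⌉ × 21252 = 7 × 21252 = 148764.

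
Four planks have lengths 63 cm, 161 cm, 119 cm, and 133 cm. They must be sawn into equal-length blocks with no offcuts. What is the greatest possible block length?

7 cm

This is the greatest common divisor of 63, 161, 119, and 133.
63 = 3^2 × 7
161 = 7 × 23
119 = 7 × 17
133 = 7 × 19
gcd(63, 161, 119, 133) = 7.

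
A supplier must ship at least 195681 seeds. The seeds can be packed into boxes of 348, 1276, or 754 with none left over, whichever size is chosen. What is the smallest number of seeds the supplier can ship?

199056

The number of seeds must be a common multiple of 348, 1276, and 754, so a multiple of their LCM.
348 = 2^2 × 3 × 29
1276 = 2^2 × 11 × 29
754 = 2 × 13 × 29
LCM(348, 1276, 754) = 2^2 × 3 × 11 × 13 × 29 = 49764.
Smallest multiple of 49764 that is ≥ 195681: ⌈195681/49764⌉ × 49764 = 4 × 49764 = 199056.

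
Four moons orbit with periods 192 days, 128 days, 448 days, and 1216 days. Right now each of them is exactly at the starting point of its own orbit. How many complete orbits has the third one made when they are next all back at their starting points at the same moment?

They are all back at their starting positions together after one LCM of the periods.
192 = 2^6 × 3
128 = 2^7
448 = 2^6 × 7
1216 = 2^6 × 19
LCM(192, 128, 448, 1216) = 2^7 × 3 × 7 × 19 = 51072.
Orbits for period 448: 51072 / 448 = 114.

114 orbits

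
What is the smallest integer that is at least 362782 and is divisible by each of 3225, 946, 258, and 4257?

425700

The integer must be a common multiple of 3225, 946, 258, and 4257, so a multiple of their LCM.
3225 = 3 × 5^2 × 43
946 = 2 × 11 × 43
258 = 2 × 3 × 43
4257 = 3^2 × 11 × 43
LCM(3225, 946, 258, 4257) = 2 × 3^2 × 5^2 × 11 × 43 = 212850.
Smallest multiple of 212850 that is ≥ 362782: ⌈362782/212850⌉ × 212850 = 2 × 212850 = 425700.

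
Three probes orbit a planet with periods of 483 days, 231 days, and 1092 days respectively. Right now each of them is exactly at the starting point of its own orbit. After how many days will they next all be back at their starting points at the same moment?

They coincide at every common multiple of the periods; the first is the LCM.
483 = 3 × 7 × 23
231 = 3 × 7 × 11
1092 = 2^2 × 3 × 7 × 13
LCM(483, 231, 1092) = 2^2 × 3 × 7 × 11 × 13 × 23 = 276276.

276276 days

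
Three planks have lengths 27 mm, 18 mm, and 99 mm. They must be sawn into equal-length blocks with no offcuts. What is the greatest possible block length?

This is the greatest common divisor of 27, 18, and 99.
27 = 3^3
18 = 2 × 3^2
99 = 3^2 × 11
gcd(27, 18, 99) = 3^2 = 9.

9 mm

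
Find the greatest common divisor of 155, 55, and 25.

155 = 5 × 31
55 = 5 × 11
25 = 5^2
gcd(155, 55, 25) = 5.

5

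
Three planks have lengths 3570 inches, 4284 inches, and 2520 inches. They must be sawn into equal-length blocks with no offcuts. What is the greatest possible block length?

42 inches

This is the greatest common divisor of 3570, 4284, and 2520.
3570 = 2 × 3 × 5 × 7 × 17
4284 = 2^2 × 3^2 × 7 × 17
2520 = 2^3 × 3^2 × 5 × 7
gcd(3570, 4284, 2520) = 2 × 3 × 7 = 42.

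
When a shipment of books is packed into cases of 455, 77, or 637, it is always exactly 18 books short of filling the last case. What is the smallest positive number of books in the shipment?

35017

Being 18 short of a full case of size k means N ≡ −18 (mod k), i.e. N + 18 is a multiple of each size.
455 = 5 × 7 × 13
77 = 7 × 11
637 = 7^2 × 13
LCM(455, 77, 637) = 5 × 7^2 × 11 × 13 = 35035.
Smallest positive N is 35035 − 18 = 35017.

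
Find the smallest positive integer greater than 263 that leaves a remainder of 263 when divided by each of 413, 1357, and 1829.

294732

N − 263 must be a common multiple of 413, 1357, and 1829.
413 = 7 × 59
1357 = 23 × 59
1829 = 31 × 59
LCM(413, 1357, 1829) = 7 × 23 × 31 × 59 = 294469.
Smallest N > 263 is LCM + 263 = 294469 + 263 = 294732.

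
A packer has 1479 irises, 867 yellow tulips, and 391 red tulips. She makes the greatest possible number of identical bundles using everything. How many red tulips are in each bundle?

23

Number of bundles = gcd(1479, 867, 391).
1479 = 3 × 17 × 29
867 = 3 × 17^2
391 = 17 × 23
gcd(1479, 867, 391) = 17.
red tulips per bundle = 391 / 17 = 23.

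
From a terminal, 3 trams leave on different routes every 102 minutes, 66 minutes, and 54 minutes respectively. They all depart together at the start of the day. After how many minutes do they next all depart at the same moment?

10098 minutes

The first simultaneous occurrence is after LCM of the individual periods.
102 = 2 × 3 × 17
66 = 2 × 3 × 11
54 = 2 × 3^3
LCM(102, 66, 54) = 2 × 3^3 × 11 × 17 = 10098.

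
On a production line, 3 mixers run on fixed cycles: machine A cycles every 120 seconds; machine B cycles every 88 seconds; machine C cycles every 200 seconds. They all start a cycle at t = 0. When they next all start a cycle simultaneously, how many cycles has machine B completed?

The first common completion time is the LCM of the periods.
120 = 2^3 × 3 × 5
88 = 2^3 × 11
200 = 2^3 × 5^2
LCM(120, 88, 200) = 2^3 × 3 × 5^2 × 11 = 6600.
Cycles for period 88: 6600 / 88 = 75.

75 cycles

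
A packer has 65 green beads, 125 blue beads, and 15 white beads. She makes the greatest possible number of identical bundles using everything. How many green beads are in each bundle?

13

Number of bundles = gcd(65, 125, 15).
65 = 5 × 13
125 = 5^3
15 = 3 × 5
gcd(65, 125, 15) = 5.
green beads per bundle = 65 / 5 = 13.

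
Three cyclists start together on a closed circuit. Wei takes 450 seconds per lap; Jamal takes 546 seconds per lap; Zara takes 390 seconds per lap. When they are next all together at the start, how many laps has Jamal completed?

75 laps

They are all back at their starting positions together after one LCM of the periods.
450 = 2 × 3^2 × 5^2
546 = 2 × 3 × 7 × 13
390 = 2 × 3 × 5 × 13
LCM(450, 546, 390) = 2 × 3^2 × 5^2 × 7 × 13 = 40950.
Laps for period 546: 40950 / 546 = 75.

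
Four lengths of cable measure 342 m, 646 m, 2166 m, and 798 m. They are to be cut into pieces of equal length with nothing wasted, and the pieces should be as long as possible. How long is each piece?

38 m

The greatest length dividing all of 342, 646, 2166, and 798 is their gcd.
342 = 2 × 3^2 × 19
646 = 2 × 17 × 19
2166 = 2 × 3 × 19^2
798 = 2 × 3 × 7 × 19
gcd(342, 646, 2166, 798) = 2 × 19 = 38.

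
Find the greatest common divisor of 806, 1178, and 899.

806 = 2 × 13 × 31
1178 = 2 × 19 × 31
899 = 29 × 31
gcd(806, 1178, 899) = 31.

31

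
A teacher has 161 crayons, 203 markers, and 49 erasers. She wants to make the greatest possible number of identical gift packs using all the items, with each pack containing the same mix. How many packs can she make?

The pack count must divide each quantity, so the greatest is gcd(161, 203, 49).
161 = 7 × 23
203 = 7 × 29
49 = 7^2
gcd(161, 203, 49) = 7.

7 packs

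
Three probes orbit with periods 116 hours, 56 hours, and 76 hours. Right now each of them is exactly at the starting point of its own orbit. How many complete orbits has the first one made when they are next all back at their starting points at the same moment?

All finish a whole number of cycles simultaneously at t = LCM of the periods.
116 = 2^2 × 29
56 = 2^3 × 7
76 = 2^2 × 19
LCM(116, 56, 76) = 2^3 × 7 × 19 × 29 = 30856.
Orbits for period 116: 30856 / 116 = 266.

266 orbits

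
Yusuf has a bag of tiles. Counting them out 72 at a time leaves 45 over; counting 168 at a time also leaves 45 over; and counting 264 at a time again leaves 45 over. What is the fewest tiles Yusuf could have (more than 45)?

N − 45 must be a common multiple of 72, 168, and 264.
72 = 2^3 × 3^2
168 = 2^3 × 3 × 7
264 = 2^3 × 3 × 11
LCM(72, 168, 264) = 2^3 × 3^2 × 7 × 11 = 5544.
Smallest N > 45 is LCM + 45 = 5544 + 45 = 5589.

5589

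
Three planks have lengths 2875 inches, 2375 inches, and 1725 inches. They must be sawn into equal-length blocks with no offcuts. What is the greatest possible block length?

This is the greatest common divisor of 2875, 2375, and 1725.
2875 = 5^3 × 23
2375 = 5^3 × 19
1725 = 3 × 5^2 × 23
gcd(2875, 2375, 1725) = 5^2 = 25.

25 inches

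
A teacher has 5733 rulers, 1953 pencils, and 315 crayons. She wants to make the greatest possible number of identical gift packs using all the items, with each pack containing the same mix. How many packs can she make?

63 packs

The pack count must divide each quantity, so the greatest is gcd(5733, 1953, 315).
5733 = 3^2 × 7^2 × 13
1953 = 3^2 × 7 × 31
315 = 3^2 × 5 × 7
gcd(5733, 1953, 315) = 3^2 × 7 = 63.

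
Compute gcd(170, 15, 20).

170 = 2 × 5 × 17
15 = 3 × 5
20 = 2^2 × 5
gcd(170, 15, 20) = 5.

5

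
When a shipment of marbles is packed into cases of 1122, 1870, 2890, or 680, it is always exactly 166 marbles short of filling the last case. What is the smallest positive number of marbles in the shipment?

Being 166 short of a full case of size k means N ≡ −166 (mod k), i.e. N + 166 is a multiple of each size.
1122 = 2 × 3 × 11 × 17
1870 = 2 × 5 × 11 × 17
2890 = 2 × 5 × 17^2
680 = 2^3 × 5 × 17
LCM(1122, 1870, 2890, 680) = 2^3 × 3 × 5 × 11 × 17^2 = 381480.
Smallest positive N is 381480 − 166 = 381314.

381314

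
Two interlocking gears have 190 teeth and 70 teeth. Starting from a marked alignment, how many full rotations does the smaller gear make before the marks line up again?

They are all back at their starting positions together after one LCM of the periods.
190 = 2 × 5 × 19
70 = 2 × 5 × 7
LCM(190, 70) = 2 × 5 × 7 × 19 = 1330.
Rotations for period 70: 1330 / 70 = 19.

19 rotations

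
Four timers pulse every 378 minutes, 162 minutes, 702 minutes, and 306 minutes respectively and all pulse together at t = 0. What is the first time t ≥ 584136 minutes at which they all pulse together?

Joint pulses occur at multiples of LCM(378, 162, 702, 306).
378 = 2 × 3^3 × 7
162 = 2 × 3^4
702 = 2 × 3^3 × 13
306 = 2 × 3^2 × 17
LCM(378, 162, 702, 306) = 2 × 3^4 × 7 × 13 × 17 = 250614.
Smallest multiple of 250614 that is ≥ 584136: ⌈584136/250614⌉ × 250614 = 3 × 250614 = 751842.

751842 minutes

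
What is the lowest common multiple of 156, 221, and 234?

156 = 2^2 × 3 × 13
221 = 13 × 17
234 = 2 × 3^2 × 13
LCM(156, 221, 234) = 2^2 × 3^2 × 13 × 17 = 7956.

7956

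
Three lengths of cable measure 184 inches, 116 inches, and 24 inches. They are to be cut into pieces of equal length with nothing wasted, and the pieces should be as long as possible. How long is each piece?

4 inches

Each piece length must divide every original length, so the longest possible is gcd(184, 116, 24).
184 = 2^3 × 23
116 = 2^2 × 29
24 = 2^3 × 3
gcd(184, 116, 24) = 2^2 = 4.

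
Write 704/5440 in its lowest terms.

704 = 2^6 × 11
5440 = 2^6 × 5 × 17
gcd(704, 5440) = 2^6 = 64.
Divide numerator and denominator by 64: 704/5440 = 11/85.

11/85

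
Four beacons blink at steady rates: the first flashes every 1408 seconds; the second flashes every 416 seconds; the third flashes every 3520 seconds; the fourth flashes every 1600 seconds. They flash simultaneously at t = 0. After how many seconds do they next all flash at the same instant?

457600 seconds

We need the least common multiple of the intervals.
1408 = 2^7 × 11
416 = 2^5 × 13
3520 = 2^6 × 5 × 11
1600 = 2^6 × 5^2
LCM(1408, 416, 3520, 1600) = 2^7 × 5^2 × 11 × 13 = 457600.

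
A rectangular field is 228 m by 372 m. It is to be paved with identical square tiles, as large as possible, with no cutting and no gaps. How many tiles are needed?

Tile side = gcd(228, 372).
228 = 2^2 × 3 × 19
372 = 2^2 × 3 × 31
gcd(228, 372) = 2^2 × 3 = 12.
Tiles: (228/12) × (372/12) = 19 × 31 = 589.

589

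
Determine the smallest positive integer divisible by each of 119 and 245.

119 = 7 × 17
245 = 5 × 7^2
LCM(119, 245) = 5 × 7^2 × 17 = 4165.

4165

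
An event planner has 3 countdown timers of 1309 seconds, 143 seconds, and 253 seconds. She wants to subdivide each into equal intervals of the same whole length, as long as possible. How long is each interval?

11 seconds

The interval must divide each timer length; the longest such is the gcd.
1309 = 7 × 11 × 17
143 = 11 × 13
253 = 11 × 23
gcd(1309, 143, 253) = 11.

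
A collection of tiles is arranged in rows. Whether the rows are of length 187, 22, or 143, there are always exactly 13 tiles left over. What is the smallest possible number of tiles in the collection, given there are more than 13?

4875

N − 13 must be a common multiple of 187, 22, and 143.
187 = 11 × 17
22 = 2 × 11
143 = 11 × 13
LCM(187, 22, 143) = 2 × 11 × 13 × 17 = 4862.
Smallest N > 13 is LCM + 13 = 4862 + 13 = 4875.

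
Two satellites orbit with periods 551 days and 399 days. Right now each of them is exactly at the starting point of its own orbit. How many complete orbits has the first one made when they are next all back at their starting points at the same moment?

21 orbits

They are all back at their starting positions together after one LCM of the periods.
551 = 19 × 29
399 = 3 × 7 × 19
LCM(551, 399) = 3 × 7 × 19 × 29 = 11571.
Orbits for period 551: 11571 / 551 = 21.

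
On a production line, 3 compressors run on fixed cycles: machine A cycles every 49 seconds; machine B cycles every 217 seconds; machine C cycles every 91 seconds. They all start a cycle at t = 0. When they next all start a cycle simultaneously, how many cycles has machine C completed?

217 cycles

All finish a whole number of cycles simultaneously at t = LCM of the periods.
49 = 7^2
217 = 7 × 31
91 = 7 × 13
LCM(49, 217, 91) = 7^2 × 13 × 31 = 19747.
Cycles for period 91: 19747 / 91 = 217.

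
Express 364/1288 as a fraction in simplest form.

364 = 2^2 × 7 × 13
1288 = 2^3 × 7 × 23
gcd(364, 1288) = 2^2 × 7 = 28.
Divide numerator and denominator by 28: 364/1288 = 13/46.

13/46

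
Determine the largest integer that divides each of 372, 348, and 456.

372 = 2^2 × 3 × 31
348 = 2^2 × 3 × 29
456 = 2^3 × 3 × 19
gcd(372, 348, 456) = 2^2 × 3 = 12.

12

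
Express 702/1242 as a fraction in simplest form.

13/23

702 = 2 × 3^3 × 13
1242 = 2 × 3^3 × 23
gcd(702, 1242) = 2 × 3^3 = 54.
Divide numerator and denominator by 54: 702/1242 = 13/23.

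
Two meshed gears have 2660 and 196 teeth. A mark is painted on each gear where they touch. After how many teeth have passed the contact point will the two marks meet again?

The first simultaneous occurrence is after LCM of the individual periods.
2660 = 2^2 × 5 × 7 × 19
196 = 2^2 × 7^2
LCM(2660, 196) = 2^2 × 5 × 7^2 × 19 = 18620.

18620 teeth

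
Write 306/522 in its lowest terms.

17/29

306 = 2 × 3^2 × 17
522 = 2 × 3^2 × 29
gcd(306, 522) = 2 × 3^2 = 18.
Divide numerator and denominator by 18: 306/522 = 17/29.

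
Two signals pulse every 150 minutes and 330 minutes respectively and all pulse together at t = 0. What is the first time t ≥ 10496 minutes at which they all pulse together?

11550 minutes

Joint pulses occur at multiples of LCM(150, 330).
150 = 2 × 3 × 5^2
330 = 2 × 3 × 5 × 11
LCM(150, 330) = 2 × 3 × 5^2 × 11 = 1650.
Smallest multiple of 1650 that is ≥ 10496: ⌈10496/1650⌉ × 1650 = 7 × 1650 = 11550.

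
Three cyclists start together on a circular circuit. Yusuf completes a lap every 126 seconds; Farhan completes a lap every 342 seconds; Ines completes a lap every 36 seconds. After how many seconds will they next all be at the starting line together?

4788 seconds

The first simultaneous occurrence is after LCM of the individual periods.
126 = 2 × 3^2 × 7
342 = 2 × 3^2 × 19
36 = 2^2 × 3^2
LCM(126, 342, 36) = 2^2 × 3^2 × 7 × 19 = 4788.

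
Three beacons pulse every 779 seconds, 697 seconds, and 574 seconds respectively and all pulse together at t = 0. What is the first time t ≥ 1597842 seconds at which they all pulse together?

1668618 seconds

Joint pulses occur at multiples of LCM(779, 697, 574).
779 = 19 × 41
697 = 17 × 41
574 = 2 × 7 × 41
LCM(779, 697, 574) = 2 × 7 × 17 × 19 × 41 = 185402.
Smallest multiple of 185402 that is ≥ 1597842: ⌈1597842/185402⌉ × 185402 = 9 × 185402 = 1668618.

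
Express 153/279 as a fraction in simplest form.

153 = 3^2 × 17
279 = 3^2 × 31
gcd(153, 279) = 3^2 = 9.
Divide numerator and denominator by 9: 153/279 = 17/31.

17/31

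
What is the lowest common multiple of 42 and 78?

546

42 = 2 × 3 × 7
78 = 2 × 3 × 13
LCM(42, 78) = 2 × 3 × 7 × 13 = 546.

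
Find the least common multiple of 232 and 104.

232 = 2^3 × 29
104 = 2^3 × 13
LCM(232, 104) = 2^3 × 13 × 29 = 3016.

3016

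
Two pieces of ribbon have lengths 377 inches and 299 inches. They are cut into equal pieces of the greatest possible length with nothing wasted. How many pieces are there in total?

Piece length = gcd(377, 299).
377 = 13 × 29
299 = 13 × 23
gcd(377, 299) = 13.
Total pieces = 377/13 + 299/13 = 29 + 23 = 52.

52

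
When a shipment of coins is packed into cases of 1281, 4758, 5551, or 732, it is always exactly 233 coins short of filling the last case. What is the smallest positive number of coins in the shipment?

66379

Being 233 short of a full case of size k means N ≡ −233 (mod k), i.e. N + 233 is a multiple of each size.
1281 = 3 × 7 × 61
4758 = 2 × 3 × 13 × 61
5551 = 7 × 13 × 61
732 = 2^2 × 3 × 61
LCM(1281, 4758, 5551, 732) = 2^2 × 3 × 7 × 13 × 61 = 66612.
Smallest positive N is 66612 − 233 = 66379.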